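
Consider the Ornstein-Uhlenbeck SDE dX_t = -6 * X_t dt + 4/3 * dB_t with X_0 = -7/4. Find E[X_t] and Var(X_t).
E[X_t] = -7*exp(-6*t)/4; Var(X_t) = 4/27 - 4*exp(-12*t)/27

The OU SDE dX = -theta X dt + sigma dB admits the integrating factor exp(theta t): d(exp(theta t) X_t) = sigma exp(theta t) dB_t. Integrating from 0 to t:
  X_t = x_0 * exp(-theta t) + sigma * int_0^t exp(-theta (t-s)) dB_s.
The Itô integral has mean 0 and (by the Itô isometry) variance sigma^2 * int_0^t exp(-2 theta (t - s)) ds = sigma^2 * (1 - exp(-2 theta t)) / (2 theta).
With theta = 6, sigma = 4/3, x_0 = -7/4:
  E[X_t] = -7/4 * exp(-6 t) = -7*exp(-6*t)/4
  Var(X_t) = (4/3)^2 * (1 - exp(-2*6 t)) / (2 * 6) = 4/27 - 4*exp(-12*t)/27.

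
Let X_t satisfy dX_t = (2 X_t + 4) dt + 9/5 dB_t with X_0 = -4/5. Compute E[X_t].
E[X_t] = 6*exp(2*t)/5 - 2

Taking expectations and using E[dB_t] = 0, the mean m(t) = E[X_t] satisfies the ODE m'(t) = a m(t) + b with m(0) = x_0. With a = 2, b = 4, x_0 = -4/5, the solution is
  m(t) = x_0 * exp(a t) + (b/a) * (exp(a t) - 1)
       = (-4/5) * exp(2 t) + (4/2) * (exp(2 t) - 1)
       = 6*exp(2*t)/5 - 2.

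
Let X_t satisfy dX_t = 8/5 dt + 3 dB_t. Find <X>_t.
<X>_t = 9*t

For an Itô process dX_t = a(t) dt + b(t) dB_t, the quadratic variation is <X>_t = int_0^t b(s)^2 ds (the drift term does not contribute). Here b(s) = 3, so
  b(s)^2 = 9.
Integrating from 0 to t:
  <X>_t = int_0^t (9) ds = 9*t.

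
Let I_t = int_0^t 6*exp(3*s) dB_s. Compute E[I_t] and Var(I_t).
E[I_t] = 0; Var(I_t) = 6*exp(6*t) - 6

The Itô integral of a deterministic integrand f(s) has mean 0 because each increment f(s) * (B_{s+ds} - B_s) has mean 0. By the Itô isometry:
  Var( int_0^t f(s) dB_s ) = E[ (int_0^t f(s) dB_s)^2 ] = int_0^t f(s)^2 ds.
Here f(s) = 6*exp(3*s), so f(s)^2 = 36*exp(6*s). Integrate:
  int_0^t (36*exp(6*s)) ds = 6*exp(6*t) - 6.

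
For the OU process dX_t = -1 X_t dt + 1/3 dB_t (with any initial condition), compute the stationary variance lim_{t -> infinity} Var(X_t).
lim Var(X_t) = 1/18

The OU SDE dX = -theta X dt + sigma dB admits the integrating factor exp(theta t): d(exp(theta t) X_t) = sigma exp(theta t) dB_t. Integrating from 0 to t gives X_t = x_0 * exp(-theta t) + sigma * int_0^t exp(-theta (t-s)) dB_s for any initial x_0. The Itô integral has variance (by the Itô isometry) sigma^2 * int_0^t exp(-2 theta (t - s)) ds = sigma^2 * (1 - exp(-2 theta t)) / (2 theta), independent of x_0.
With theta = 1, sigma = 1/3:
  Var(X_t) = (1/3)^2 * (1 - exp(-2*1 t)) / (2 * 1) = 1/18 - exp(-2*t)/18.
As t -> infinity, exp(-2*1 t) -> 0, so the stationary variance is sigma^2 / (2 theta) = 1/18.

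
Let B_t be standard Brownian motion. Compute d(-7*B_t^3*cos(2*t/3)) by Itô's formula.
d(-7*B_t^3*cos(2*t/3)) = (14*B_t^3*sin(2*t/3)/3 - 21*B_t*cos(2*t/3)) dt + (-21*B_t^2*cos(2*t/3)) dB_t

Itô's formula for f(t, x): d f(t, B_t) = (f_t + (1/2) f_xx) dt + f_x dB_t. Compute partials of f(t, x) = -7*x^3*cos(2*t/3):
  f_t(t,x)  = 14*x^3*sin(2*t/3)/3
  f_x(t,x)  = -21*x^2*cos(2*t/3)
  f_xx(t,x) = -42*x*cos(2*t/3)
Assemble drift = f_t + (1/2) f_xx = 14*x^3*sin(2*t/3)/3 - 21*x*cos(2*t/3) and diffusion = f_x = -21*x^2*cos(2*t/3). Substituting x = B_t:
  d(-7*B_t^3*cos(2*t/3)) = (14*B_t^3*sin(2*t/3)/3 - 21*B_t*cos(2*t/3)) dt + (-21*B_t^2*cos(2*t/3)) dB_t.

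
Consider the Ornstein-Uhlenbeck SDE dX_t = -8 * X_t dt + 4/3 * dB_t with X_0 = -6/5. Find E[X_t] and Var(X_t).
E[X_t] = -6*exp(-8*t)/5; Var(X_t) = 1/9 - exp(-16*t)/9

The OU SDE dX = -theta X dt + sigma dB admits the integrating factor exp(theta t): d(exp(theta t) X_t) = sigma exp(theta t) dB_t. Integrating from 0 to t:
  X_t = x_0 * exp(-theta t) + sigma * int_0^t exp(-theta (t-s)) dB_s.
The Itô integral has mean 0 and (by the Itô isometry) variance sigma^2 * int_0^t exp(-2 theta (t - s)) ds = sigma^2 * (1 - exp(-2 theta t)) / (2 theta).
With theta = 8, sigma = 4/3, x_0 = -6/5:
  E[X_t] = -6/5 * exp(-8 t) = -6*exp(-8*t)/5
  Var(X_t) = (4/3)^2 * (1 - exp(-2*8 t)) / (2 * 8) = 1/9 - exp(-16*t)/9.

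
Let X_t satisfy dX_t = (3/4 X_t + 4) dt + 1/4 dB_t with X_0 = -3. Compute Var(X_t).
Var(X_t) = exp(3*t/2)/24 - 1/24

The variance V(t) = Var(X_t) satisfies V'(t) = 2 a V(t) + c^2 with V(0) = 0 (drift coefficient is linear in X, diffusion is constant). With a = 3/4, c = 1/4, the solution is
  V(t) = (c^2 / (2 a)) * (exp(2 a t) - 1)
       = ((1/4)^2 / (2*(3/4))) * (exp((3/2) t) - 1)
       = exp(3*t/2)/24 - 1/24.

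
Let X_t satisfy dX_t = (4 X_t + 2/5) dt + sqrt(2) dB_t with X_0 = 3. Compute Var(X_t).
Var(X_t) = exp(8*t)/4 - 1/4

The variance V(t) = Var(X_t) satisfies V'(t) = 2 a V(t) + c^2 with V(0) = 0 (drift coefficient is linear in X, diffusion is constant). With a = 4, c = sqrt(2), the solution is
  V(t) = (c^2 / (2 a)) * (exp(2 a t) - 1)
       = (sqrt(2)^2 / (2*4)) * (exp(8 t) - 1)
       = exp(8*t)/4 - 1/4.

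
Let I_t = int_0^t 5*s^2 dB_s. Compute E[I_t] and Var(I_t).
E[I_t] = 0; Var(I_t) = 5*t^5

The Itô integral of a deterministic integrand f(s) has mean 0 because each increment f(s) * (B_{s+ds} - B_s) has mean 0. By the Itô isometry:
  Var( int_0^t f(s) dB_s ) = E[ (int_0^t f(s) dB_s)^2 ] = int_0^t f(s)^2 ds.
Here f(s) = 5*s^2, so f(s)^2 = 25*s^4. Integrate:
  int_0^t (25*s^4) ds = 5*t^5.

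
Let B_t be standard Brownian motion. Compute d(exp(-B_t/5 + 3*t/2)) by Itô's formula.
d(exp(-B_t/5 + 3*t/2)) = (38*exp(-B_t/5 + 3*t/2)/25) dt + (-exp(-B_t/5 + 3*t/2)/5) dB_t

Itô's formula for f(t, x): d f(t, B_t) = (f_t + (1/2) f_xx) dt + f_x dB_t. Compute partials of f(t, x) = exp(3*t/2 - x/5):
  f_t(t,x)  = 3*exp(3*t/2 - x/5)/2
  f_x(t,x)  = -exp(3*t/2 - x/5)/5
  f_xx(t,x) = exp(3*t/2 - x/5)/25
Assemble drift = f_t + (1/2) f_xx = 38*exp(3*t/2 - x/5)/25 and diffusion = f_x = -exp(3*t/2 - x/5)/5. Substituting x = B_t:
  d(exp(-B_t/5 + 3*t/2)) = (38*exp(-B_t/5 + 3*t/2)/25) dt + (-exp(-B_t/5 + 3*t/2)/5) dB_t.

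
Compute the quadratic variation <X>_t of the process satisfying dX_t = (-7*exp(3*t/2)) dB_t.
<X>_t = 49*exp(3*t)/3 - 49/3

For an Itô process dX_t = a(t) dt + b(t) dB_t, the quadratic variation is <X>_t = int_0^t b(s)^2 ds (the drift term does not contribute). Here b(s) = -7*exp(3*s/2), so
  b(s)^2 = 49*exp(3*s).
Integrating from 0 to t:
  <X>_t = int_0^t (49*exp(3*s)) ds = 49*exp(3*t)/3 - 49/3.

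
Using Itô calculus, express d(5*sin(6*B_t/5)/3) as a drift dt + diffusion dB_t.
d(5*sin(6*B_t/5)/3) = (-6*sin(6*B_t/5)/5) dt + (2*cos(6*B_t/5)) dB_t

Itô's formula for f(B_t) gives d f(B_t) = f'(B_t) dB_t + (1/2) f''(B_t) dt. Compute derivatives of f(x) = 5*sin(6*x/5)/3:
  f'(x)  = 2*cos(6*x/5)
  f''(x) = -12*sin(6*x/5)/5
Substitute x = B_t and multiply the f'' term by 1/2:
  drift     = (1/2) * (-12*sin(6*x/5)/5) evaluated at B_t = -6*sin(6*B_t/5)/5
  diffusion = (2*cos(6*x/5)) evaluated at B_t = 2*cos(6*B_t/5)
Therefore d(5*sin(6*B_t/5)/3) = (-6*sin(6*B_t/5)/5) dt + (2*cos(6*B_t/5)) dB_t.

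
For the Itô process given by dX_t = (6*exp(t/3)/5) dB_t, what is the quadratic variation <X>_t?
<X>_t = 54*exp(2*t/3)/25 - 54/25

For an Itô process dX_t = a(t) dt + b(t) dB_t, the quadratic variation is <X>_t = int_0^t b(s)^2 ds (the drift term does not contribute). Here b(s) = 6*exp(s/3)/5, so
  b(s)^2 = 36*exp(2*s/3)/25.
Integrating from 0 to t:
  <X>_t = int_0^t (36*exp(2*s/3)/25) ds = 54*exp(2*t/3)/25 - 54/25.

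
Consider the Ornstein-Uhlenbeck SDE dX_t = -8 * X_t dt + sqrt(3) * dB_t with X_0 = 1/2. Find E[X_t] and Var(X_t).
E[X_t] = exp(-8*t)/2; Var(X_t) = 3/16 - 3*exp(-16*t)/16

The OU SDE dX = -theta X dt + sigma dB admits the integrating factor exp(theta t): d(exp(theta t) X_t) = sigma exp(theta t) dB_t. Integrating from 0 to t:
  X_t = x_0 * exp(-theta t) + sigma * int_0^t exp(-theta (t-s)) dB_s.
The Itô integral has mean 0 and (by the Itô isometry) variance sigma^2 * int_0^t exp(-2 theta (t - s)) ds = sigma^2 * (1 - exp(-2 theta t)) / (2 theta).
With theta = 8, sigma = sqrt(3), x_0 = 1/2:
  E[X_t] = 1/2 * exp(-8 t) = exp(-8*t)/2
  Var(X_t) = (sqrt(3))^2 * (1 - exp(-2*8 t)) / (2 * 8) = 3/16 - 3*exp(-16*t)/16.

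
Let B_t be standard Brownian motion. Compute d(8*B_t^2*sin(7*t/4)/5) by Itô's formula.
d(8*B_t^2*sin(7*t/4)/5) = (14*B_t^2*cos(7*t/4)/5 + 8*sin(7*t/4)/5) dt + (16*B_t*sin(7*t/4)/5) dB_t

Itô's formula for f(t, x): d f(t, B_t) = (f_t + (1/2) f_xx) dt + f_x dB_t. Compute partials of f(t, x) = 8*x^2*sin(7*t/4)/5:
  f_t(t,x)  = 14*x^2*cos(7*t/4)/5
  f_x(t,x)  = 16*x*sin(7*t/4)/5
  f_xx(t,x) = 16*sin(7*t/4)/5
Assemble drift = f_t + (1/2) f_xx = 14*x^2*cos(7*t/4)/5 + 8*sin(7*t/4)/5 and diffusion = f_x = 16*x*sin(7*t/4)/5. Substituting x = B_t:
  d(8*B_t^2*sin(7*t/4)/5) = (14*B_t^2*cos(7*t/4)/5 + 8*sin(7*t/4)/5) dt + (16*B_t*sin(7*t/4)/5) dB_t.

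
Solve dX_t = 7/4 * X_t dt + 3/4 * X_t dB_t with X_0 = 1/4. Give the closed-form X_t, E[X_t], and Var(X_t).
X_t = 1/4 * exp((47/32) t + (3/4) B_t); E[X_t] = exp(7*t/4)/4; Var(X_t) = (exp(9*t/16) - 1)*exp(7*t/2)/16

For GBM dX = mu X dt + sigma X dB with X_0 = x_0, apply Itô to Y = log X: dY = (mu - sigma^2/2) dt + sigma dB, so Y_t = log(x_0) + (mu - sigma^2/2) t + sigma B_t and hence X_t = x_0 * exp((mu - sigma^2/2) t + sigma B_t).
With mu = 7/4, sigma = 3/4, x_0 = 1/4, this gives:
  X_t = 1/4 * exp((47/32) * t + (3/4) * B_t).
Since sigma*B_t ~ Normal(0, sigma^2 t), E[exp(sigma*B_t)] = exp(sigma^2 t / 2); so E[X_t] = x_0 * exp((mu - sigma^2/2) t) * exp(sigma^2 t / 2) = x_0 * exp(mu t) = exp(7*t/4)/4.
Var(X_t) = E[X_t^2] - (E[X_t])^2 = x_0^2 * exp(2 mu t) * (exp(sigma^2 t) - 1) = (exp(9*t/16) - 1)*exp(7*t/2)/16.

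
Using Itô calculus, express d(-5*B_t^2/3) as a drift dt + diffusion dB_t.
d(-5*B_t^2/3) = (-5/3) dt + (-10*B_t/3) dB_t

Itô's formula for f(B_t) gives d f(B_t) = f'(B_t) dB_t + (1/2) f''(B_t) dt. Compute derivatives of f(x) = -5*x^2/3:
  f'(x)  = -10*x/3
  f''(x) = -10/3
Substitute x = B_t and multiply the f'' term by 1/2:
  drift     = (1/2) * (-10/3) evaluated at B_t = -5/3
  diffusion = (-10*x/3) evaluated at B_t = -10*B_t/3
Therefore d(-5*B_t^2/3) = (-5/3) dt + (-10*B_t/3) dB_t.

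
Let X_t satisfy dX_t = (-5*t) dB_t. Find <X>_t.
<X>_t = 25*t^3/3

For an Itô process dX_t = a(t) dt + b(t) dB_t, the quadratic variation is <X>_t = int_0^t b(s)^2 ds (the drift term does not contribute). Here b(s) = -5*s, so
  b(s)^2 = 25*s^2.
Integrating from 0 to t:
  <X>_t = int_0^t (25*s^2) ds = 25*t^3/3.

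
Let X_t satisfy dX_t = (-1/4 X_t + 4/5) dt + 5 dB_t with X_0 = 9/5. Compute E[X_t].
E[X_t] = 16/5 - 7*exp(-t/4)/5

Taking expectations and using E[dB_t] = 0, the mean m(t) = E[X_t] satisfies the ODE m'(t) = a m(t) + b with m(0) = x_0. With a = -1/4, b = 4/5, x_0 = 9/5, the solution is
  m(t) = x_0 * exp(a t) + (b/a) * (exp(a t) - 1)
       = (9/5) * exp((-1/4) t) + ((4/5)/(-1/4)) * (exp((-1/4) t) - 1)
       = 16/5 - 7*exp(-t/4)/5.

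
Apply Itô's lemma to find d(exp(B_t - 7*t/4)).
d(exp(B_t - 7*t/4)) = (-5*exp(B_t - 7*t/4)/4) dt + (exp(B_t - 7*t/4)) dB_t

Itô's formula for f(t, x): d f(t, B_t) = (f_t + (1/2) f_xx) dt + f_x dB_t. Compute partials of f(t, x) = exp(-7*t/4 + x):
  f_t(t,x)  = -7*exp(-7*t/4 + x)/4
  f_x(t,x)  = exp(-7*t/4 + x)
  f_xx(t,x) = exp(-7*t/4 + x)
Assemble drift = f_t + (1/2) f_xx = -5*exp(-7*t/4 + x)/4 and diffusion = f_x = exp(-7*t/4 + x). Substituting x = B_t:
  d(exp(B_t - 7*t/4)) = (-5*exp(B_t - 7*t/4)/4) dt + (exp(B_t - 7*t/4)) dB_t.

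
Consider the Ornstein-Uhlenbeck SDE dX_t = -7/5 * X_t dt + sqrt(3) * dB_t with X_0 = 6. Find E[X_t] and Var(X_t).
E[X_t] = 6*exp(-7*t/5); Var(X_t) = 15/14 - 15*exp(-14*t/5)/14

The OU SDE dX = -theta X dt + sigma dB admits the integrating factor exp(theta t): d(exp(theta t) X_t) = sigma exp(theta t) dB_t. Integrating from 0 to t:
  X_t = x_0 * exp(-theta t) + sigma * int_0^t exp(-theta (t-s)) dB_s.
The Itô integral has mean 0 and (by the Itô isometry) variance sigma^2 * int_0^t exp(-2 theta (t - s)) ds = sigma^2 * (1 - exp(-2 theta t)) / (2 theta).
With theta = 7/5, sigma = sqrt(3), x_0 = 6:
  E[X_t] = 6 * exp(-7/5 t) = 6*exp(-7*t/5)
  Var(X_t) = (sqrt(3))^2 * (1 - exp(-2*7/5 t)) / (2 * 7/5) = 15/14 - 15*exp(-14*t/5)/14.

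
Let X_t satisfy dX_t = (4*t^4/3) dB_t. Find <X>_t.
<X>_t = 16*t^9/81

For an Itô process dX_t = a(t) dt + b(t) dB_t, the quadratic variation is <X>_t = int_0^t b(s)^2 ds (the drift term does not contribute). Here b(s) = 4*s^4/3, so
  b(s)^2 = 16*s^8/9.
Integrating from 0 to t:
  <X>_t = int_0^t (16*s^8/9) ds = 16*t^9/81.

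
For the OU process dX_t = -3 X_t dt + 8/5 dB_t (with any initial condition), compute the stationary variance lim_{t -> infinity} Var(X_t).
lim Var(X_t) = 32/75

The OU SDE dX = -theta X dt + sigma dB admits the integrating factor exp(theta t): d(exp(theta t) X_t) = sigma exp(theta t) dB_t. Integrating from 0 to t gives X_t = x_0 * exp(-theta t) + sigma * int_0^t exp(-theta (t-s)) dB_s for any initial x_0. The Itô integral has variance (by the Itô isometry) sigma^2 * int_0^t exp(-2 theta (t - s)) ds = sigma^2 * (1 - exp(-2 theta t)) / (2 theta), independent of x_0.
With theta = 3, sigma = 8/5:
  Var(X_t) = (8/5)^2 * (1 - exp(-2*3 t)) / (2 * 3) = 32/75 - 32*exp(-6*t)/75.
As t -> infinity, exp(-2*3 t) -> 0, so the stationary variance is sigma^2 / (2 theta) = 32/75.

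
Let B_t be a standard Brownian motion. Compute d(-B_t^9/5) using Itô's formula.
d(-B_t^9/5) = (-36*B_t^7/5) dt + (-9*B_t^8/5) dB_t

Itô's formula for f(B_t) gives d f(B_t) = f'(B_t) dB_t + (1/2) f''(B_t) dt. Compute derivatives of f(x) = -x^9/5:
  f'(x)  = -9*x^8/5
  f''(x) = -72*x^7/5
Substitute x = B_t and multiply the f'' term by 1/2:
  drift     = (1/2) * (-72*x^7/5) evaluated at B_t = -36*B_t^7/5
  diffusion = (-9*x^8/5) evaluated at B_t = -9*B_t^8/5
Therefore d(-B_t^9/5) = (-36*B_t^7/5) dt + (-9*B_t^8/5) dB_t.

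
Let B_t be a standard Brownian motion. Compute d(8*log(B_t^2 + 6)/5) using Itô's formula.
d(8*log(B_t^2 + 6)/5) = (8*(6 - B_t^2)/(5*(B_t^2 + 6)^2)) dt + (16*B_t/(5*(B_t^2 + 6))) dB_t

Itô's formula for f(B_t) gives d f(B_t) = f'(B_t) dB_t + (1/2) f''(B_t) dt. Compute derivatives of f(x) = 8*log(x^2 + 6)/5:
  f'(x)  = 16*x/(5*(x^2 + 6))
  f''(x) = 16*(6 - x^2)/(5*(x^2 + 6)^2)
Substitute x = B_t and multiply the f'' term by 1/2:
  drift     = (1/2) * (16*(6 - x^2)/(5*(x^2 + 6)^2)) evaluated at B_t = 8*(6 - B_t^2)/(5*(B_t^2 + 6)^2)
  diffusion = (16*x/(5*(x^2 + 6))) evaluated at B_t = 16*B_t/(5*(B_t^2 + 6))
Therefore d(8*log(B_t^2 + 6)/5) = (8*(6 - B_t^2)/(5*(B_t^2 + 6)^2)) dt + (16*B_t/(5*(B_t^2 + 6))) dB_t.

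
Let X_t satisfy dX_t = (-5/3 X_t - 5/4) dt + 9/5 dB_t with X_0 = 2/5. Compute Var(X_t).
Var(X_t) = 243/250 - 243*exp(-10*t/3)/250

The variance V(t) = Var(X_t) satisfies V'(t) = 2 a V(t) + c^2 with V(0) = 0 (drift coefficient is linear in X, diffusion is constant). With a = -5/3, c = 9/5, the solution is
  V(t) = (c^2 / (2 a)) * (exp(2 a t) - 1)
       = ((9/5)^2 / (2*(-5/3))) * (exp((-10/3) t) - 1)
       = 243/250 - 243*exp(-10*t/3)/250.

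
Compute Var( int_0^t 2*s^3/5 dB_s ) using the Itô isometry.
Var = 4*t^7/175

The Itô integral of a deterministic integrand f(s) has mean 0 because each increment f(s) * (B_{s+ds} - B_s) has mean 0. By the Itô isometry:
  Var( int_0^t f(s) dB_s ) = E[ (int_0^t f(s) dB_s)^2 ] = int_0^t f(s)^2 ds.
Here f(s) = 2*s^3/5, so f(s)^2 = 4*s^6/25. Integrate:
  int_0^t (4*s^6/25) ds = 4*t^7/175.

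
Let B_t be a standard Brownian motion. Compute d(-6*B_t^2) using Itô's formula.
d(-6*B_t^2) = (-6) dt + (-12*B_t) dB_t

Itô's formula for f(B_t) gives d f(B_t) = f'(B_t) dB_t + (1/2) f''(B_t) dt. Compute derivatives of f(x) = -6*x^2:
  f'(x)  = -12*x
  f''(x) = -12
Substitute x = B_t and multiply the f'' term by 1/2:
  drift     = (1/2) * (-12) evaluated at B_t = -6
  diffusion = (-12*x) evaluated at B_t = -12*B_t
Therefore d(-6*B_t^2) = (-6) dt + (-12*B_t) dB_t.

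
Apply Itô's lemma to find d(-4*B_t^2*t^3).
d(-4*B_t^2*t^3) = (4*t^2*(-3*B_t^2 - t)) dt + (-8*B_t*t^3) dB_t

Itô's formula for f(t, x): d f(t, B_t) = (f_t + (1/2) f_xx) dt + f_x dB_t. Compute partials of f(t, x) = -4*t^3*x^2:
  f_t(t,x)  = -12*t^2*x^2
  f_x(t,x)  = -8*t^3*x
  f_xx(t,x) = -8*t^3
Assemble drift = f_t + (1/2) f_xx = 4*t^2*(-t - 3*x^2) and diffusion = f_x = -8*t^3*x. Substituting x = B_t:
  d(-4*B_t^2*t^3) = (4*t^2*(-3*B_t^2 - t)) dt + (-8*B_t*t^3) dB_t.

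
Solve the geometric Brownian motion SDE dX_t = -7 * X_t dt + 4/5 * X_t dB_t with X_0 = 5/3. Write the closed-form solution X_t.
X_t = 5/3 * exp((-183/25) * t + (4/5) * B_t)

For GBM dX = mu X dt + sigma X dB with X_0 = x_0, apply Itô to Y = log X: dY = (mu - sigma^2/2) dt + sigma dB, so Y_t = log(x_0) + (mu - sigma^2/2) t + sigma B_t and hence X_t = x_0 * exp((mu - sigma^2/2) t + sigma B_t).
With mu = -7, sigma = 4/5, x_0 = 5/3, this gives:
  X_t = 5/3 * exp((-183/25) * t + (4/5) * B_t).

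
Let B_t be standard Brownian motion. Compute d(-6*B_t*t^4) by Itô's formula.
d(-6*B_t*t^4) = (-24*B_t*t^3) dt + (-6*t^4) dB_t

Itô's formula for f(t, x): d f(t, B_t) = (f_t + (1/2) f_xx) dt + f_x dB_t. Compute partials of f(t, x) = -6*t^4*x:
  f_t(t,x)  = -24*t^3*x
  f_x(t,x)  = -6*t^4
  f_xx(t,x) = 0
Assemble drift = f_t + (1/2) f_xx = -24*t^3*x and diffusion = f_x = -6*t^4. Substituting x = B_t:
  d(-6*B_t*t^4) = (-24*B_t*t^3) dt + (-6*t^4) dB_t.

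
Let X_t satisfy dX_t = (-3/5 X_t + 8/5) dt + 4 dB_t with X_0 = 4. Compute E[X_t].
E[X_t] = 8/3 + 4*exp(-3*t/5)/3

Taking expectations and using E[dB_t] = 0, the mean m(t) = E[X_t] satisfies the ODE m'(t) = a m(t) + b with m(0) = x_0. With a = -3/5, b = 8/5, x_0 = 4, the solution is
  m(t) = x_0 * exp(a t) + (b/a) * (exp(a t) - 1)
       = 4 * exp((-3/5) t) + ((8/5)/(-3/5)) * (exp((-3/5) t) - 1)
       = 8/3 + 4*exp(-3*t/5)/3.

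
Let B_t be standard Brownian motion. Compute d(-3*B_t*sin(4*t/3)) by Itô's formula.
d(-3*B_t*sin(4*t/3)) = (-4*B_t*cos(4*t/3)) dt + (-3*sin(4*t/3)) dB_t

Itô's formula for f(t, x): d f(t, B_t) = (f_t + (1/2) f_xx) dt + f_x dB_t. Compute partials of f(t, x) = -3*x*sin(4*t/3):
  f_t(t,x)  = -4*x*cos(4*t/3)
  f_x(t,x)  = -3*sin(4*t/3)
  f_xx(t,x) = 0
Assemble drift = f_t + (1/2) f_xx = -4*x*cos(4*t/3) and diffusion = f_x = -3*sin(4*t/3). Substituting x = B_t:
  d(-3*B_t*sin(4*t/3)) = (-4*B_t*cos(4*t/3)) dt + (-3*sin(4*t/3)) dB_t.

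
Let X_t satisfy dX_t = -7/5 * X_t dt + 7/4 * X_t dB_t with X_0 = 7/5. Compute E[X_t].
E[X_t] = 7*exp(-7*t/5)/5

For GBM dX = mu X dt + sigma X dB with X_0 = x_0, apply Itô to Y = log X: dY = (mu - sigma^2/2) dt + sigma dB, so Y_t = log(x_0) + (mu - sigma^2/2) t + sigma B_t and hence X_t = x_0 * exp((mu - sigma^2/2) t + sigma B_t).
With mu = -7/5, sigma = 7/4, x_0 = 7/5, this gives:
  X_t = 7/5 * exp((-469/160) * t + (7/4) * B_t).
Since sigma*B_t ~ Normal(0, sigma^2 t), E[exp(sigma*B_t)] = exp(sigma^2 t / 2); so E[X_t] = x_0 * exp((mu - sigma^2/2) t) * exp(sigma^2 t / 2) = x_0 * exp(mu t) = 7*exp(-7*t/5)/5.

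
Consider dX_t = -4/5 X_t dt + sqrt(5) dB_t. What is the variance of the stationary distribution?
lim Var(X_t) = 25/8

The OU SDE dX = -theta X dt + sigma dB admits the integrating factor exp(theta t): d(exp(theta t) X_t) = sigma exp(theta t) dB_t. Integrating from 0 to t gives X_t = x_0 * exp(-theta t) + sigma * int_0^t exp(-theta (t-s)) dB_s for any initial x_0. The Itô integral has variance (by the Itô isometry) sigma^2 * int_0^t exp(-2 theta (t - s)) ds = sigma^2 * (1 - exp(-2 theta t)) / (2 theta), independent of x_0.
With theta = 4/5, sigma = sqrt(5):
  Var(X_t) = (sqrt(5))^2 * (1 - exp(-2*4/5 t)) / (2 * 4/5) = 25/8 - 25*exp(-8*t/5)/8.
As t -> infinity, exp(-2*4/5 t) -> 0, so the stationary variance is sigma^2 / (2 theta) = 25/8.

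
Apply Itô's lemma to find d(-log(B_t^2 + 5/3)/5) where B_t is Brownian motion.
d(-log(B_t^2 + 5/3)/5) = (3*(3*B_t^2 - 5)/(5*(3*B_t^2 + 5)^2)) dt + (-6*B_t/(15*B_t^2 + 25)) dB_t

Itô's formula for f(B_t) gives d f(B_t) = f'(B_t) dB_t + (1/2) f''(B_t) dt. Compute derivatives of f(x) = -log(x^2 + 5/3)/5:
  f'(x)  = -6*x/(15*x^2 + 25)
  f''(x) = 6*(3*x^2 - 5)/(5*(3*x^2 + 5)^2)
Substitute x = B_t and multiply the f'' term by 1/2:
  drift     = (1/2) * (6*(3*x^2 - 5)/(5*(3*x^2 + 5)^2)) evaluated at B_t = 3*(3*B_t^2 - 5)/(5*(3*B_t^2 + 5)^2)
  diffusion = (-6*x/(15*x^2 + 25)) evaluated at B_t = -6*B_t/(15*B_t^2 + 25)
Therefore d(-log(B_t^2 + 5/3)/5) = (3*(3*B_t^2 - 5)/(5*(3*B_t^2 + 5)^2)) dt + (-6*B_t/(15*B_t^2 + 25)) dB_t.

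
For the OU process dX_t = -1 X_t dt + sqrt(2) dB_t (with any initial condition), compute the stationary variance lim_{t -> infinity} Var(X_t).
lim Var(X_t) = 1

The OU SDE dX = -theta X dt + sigma dB admits the integrating factor exp(theta t): d(exp(theta t) X_t) = sigma exp(theta t) dB_t. Integrating from 0 to t gives X_t = x_0 * exp(-theta t) + sigma * int_0^t exp(-theta (t-s)) dB_s for any initial x_0. The Itô integral has variance (by the Itô isometry) sigma^2 * int_0^t exp(-2 theta (t - s)) ds = sigma^2 * (1 - exp(-2 theta t)) / (2 theta), independent of x_0.
With theta = 1, sigma = sqrt(2):
  Var(X_t) = (sqrt(2))^2 * (1 - exp(-2*1 t)) / (2 * 1) = 1 - exp(-2*t).
As t -> infinity, exp(-2*1 t) -> 0, so the stationary variance is sigma^2 / (2 theta) = 1.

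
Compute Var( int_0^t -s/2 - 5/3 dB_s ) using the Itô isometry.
Var = t*(3*t^2 + 30*t + 100)/36

The Itô integral of a deterministic integrand f(s) has mean 0 because each increment f(s) * (B_{s+ds} - B_s) has mean 0. By the Itô isometry:
  Var( int_0^t f(s) dB_s ) = E[ (int_0^t f(s) dB_s)^2 ] = int_0^t f(s)^2 ds.
Here f(s) = -s/2 - 5/3, so f(s)^2 = (3*s + 10)^2/36. Integrate:
  int_0^t ((3*s + 10)^2/36) ds = t*(3*t^2 + 30*t + 100)/36.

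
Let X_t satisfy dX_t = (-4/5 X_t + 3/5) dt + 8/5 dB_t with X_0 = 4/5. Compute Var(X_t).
Var(X_t) = 8/5 - 8*exp(-8*t/5)/5

The variance V(t) = Var(X_t) satisfies V'(t) = 2 a V(t) + c^2 with V(0) = 0 (drift coefficient is linear in X, diffusion is constant). With a = -4/5, c = 8/5, the solution is
  V(t) = (c^2 / (2 a)) * (exp(2 a t) - 1)
       = ((8/5)^2 / (2*(-4/5))) * (exp((-8/5) t) - 1)
       = 8/5 - 8*exp(-8*t/5)/5.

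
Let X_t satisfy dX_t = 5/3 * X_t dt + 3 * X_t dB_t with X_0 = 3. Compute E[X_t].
E[X_t] = 3*exp(5*t/3)

For GBM dX = mu X dt + sigma X dB with X_0 = x_0, apply Itô to Y = log X: dY = (mu - sigma^2/2) dt + sigma dB, so Y_t = log(x_0) + (mu - sigma^2/2) t + sigma B_t and hence X_t = x_0 * exp((mu - sigma^2/2) t + sigma B_t).
With mu = 5/3, sigma = 3, x_0 = 3, this gives:
  X_t = 3 * exp((-17/6) * t + (3) * B_t).
Since sigma*B_t ~ Normal(0, sigma^2 t), E[exp(sigma*B_t)] = exp(sigma^2 t / 2); so E[X_t] = x_0 * exp((mu - sigma^2/2) t) * exp(sigma^2 t / 2) = x_0 * exp(mu t) = 3*exp(5*t/3).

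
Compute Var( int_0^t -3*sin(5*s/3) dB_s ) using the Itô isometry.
Var = 9*t/2 - 27*sin(10*t/3)/20

The Itô integral of a deterministic integrand f(s) has mean 0 because each increment f(s) * (B_{s+ds} - B_s) has mean 0. By the Itô isometry:
  Var( int_0^t f(s) dB_s ) = E[ (int_0^t f(s) dB_s)^2 ] = int_0^t f(s)^2 ds.
Here f(s) = -3*sin(5*s/3), so f(s)^2 = 9*sin(5*s/3)^2. Integrate:
  int_0^t (9*sin(5*s/3)^2) ds = 9*t/2 - 27*sin(10*t/3)/20.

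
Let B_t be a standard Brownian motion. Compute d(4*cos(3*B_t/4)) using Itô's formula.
d(4*cos(3*B_t/4)) = (-9*cos(3*B_t/4)/8) dt + (-3*sin(3*B_t/4)) dB_t

Itô's formula for f(B_t) gives d f(B_t) = f'(B_t) dB_t + (1/2) f''(B_t) dt. Compute derivatives of f(x) = 4*cos(3*x/4):
  f'(x)  = -3*sin(3*x/4)
  f''(x) = -9*cos(3*x/4)/4
Substitute x = B_t and multiply the f'' term by 1/2:
  drift     = (1/2) * (-9*cos(3*x/4)/4) evaluated at B_t = -9*cos(3*B_t/4)/8
  diffusion = (-3*sin(3*x/4)) evaluated at B_t = -3*sin(3*B_t/4)
Therefore d(4*cos(3*B_t/4)) = (-9*cos(3*B_t/4)/8) dt + (-3*sin(3*B_t/4)) dB_t.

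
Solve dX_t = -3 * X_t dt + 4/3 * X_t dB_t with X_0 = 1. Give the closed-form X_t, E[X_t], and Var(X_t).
X_t = 1 * exp((-35/9) t + (4/3) B_t); E[X_t] = exp(-3*t); Var(X_t) = (exp(16*t/9) - 1)*exp(-6*t)

For GBM dX = mu X dt + sigma X dB with X_0 = x_0, apply Itô to Y = log X: dY = (mu - sigma^2/2) dt + sigma dB, so Y_t = log(x_0) + (mu - sigma^2/2) t + sigma B_t and hence X_t = x_0 * exp((mu - sigma^2/2) t + sigma B_t).
With mu = -3, sigma = 4/3, x_0 = 1, this gives:
  X_t = 1 * exp((-35/9) * t + (4/3) * B_t).
Since sigma*B_t ~ Normal(0, sigma^2 t), E[exp(sigma*B_t)] = exp(sigma^2 t / 2); so E[X_t] = x_0 * exp((mu - sigma^2/2) t) * exp(sigma^2 t / 2) = x_0 * exp(mu t) = exp(-3*t).
Var(X_t) = E[X_t^2] - (E[X_t])^2 = x_0^2 * exp(2 mu t) * (exp(sigma^2 t) - 1) = (exp(16*t/9) - 1)*exp(-6*t).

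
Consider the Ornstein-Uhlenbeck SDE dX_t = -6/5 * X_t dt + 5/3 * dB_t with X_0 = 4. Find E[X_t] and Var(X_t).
E[X_t] = 4*exp(-6*t/5); Var(X_t) = 125/108 - 125*exp(-12*t/5)/108

The OU SDE dX = -theta X dt + sigma dB admits the integrating factor exp(theta t): d(exp(theta t) X_t) = sigma exp(theta t) dB_t. Integrating from 0 to t:
  X_t = x_0 * exp(-theta t) + sigma * int_0^t exp(-theta (t-s)) dB_s.
The Itô integral has mean 0 and (by the Itô isometry) variance sigma^2 * int_0^t exp(-2 theta (t - s)) ds = sigma^2 * (1 - exp(-2 theta t)) / (2 theta).
With theta = 6/5, sigma = 5/3, x_0 = 4:
  E[X_t] = 4 * exp(-6/5 t) = 4*exp(-6*t/5)
  Var(X_t) = (5/3)^2 * (1 - exp(-2*6/5 t)) / (2 * 6/5) = 125/108 - 125*exp(-12*t/5)/108.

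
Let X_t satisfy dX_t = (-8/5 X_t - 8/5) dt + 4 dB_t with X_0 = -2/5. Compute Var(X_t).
Var(X_t) = 5 - 5*exp(-16*t/5)

The variance V(t) = Var(X_t) satisfies V'(t) = 2 a V(t) + c^2 with V(0) = 0 (drift coefficient is linear in X, diffusion is constant). With a = -8/5, c = 4, the solution is
  V(t) = (c^2 / (2 a)) * (exp(2 a t) - 1)
       = (4^2 / (2*(-8/5))) * (exp((-16/5) t) - 1)
       = 5 - 5*exp(-16*t/5).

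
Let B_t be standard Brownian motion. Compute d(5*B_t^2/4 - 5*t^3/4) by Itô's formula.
d(5*B_t^2/4 - 5*t^3/4) = (5/4 - 15*t^2/4) dt + (5*B_t/2) dB_t

Itô's formula for f(t, x): d f(t, B_t) = (f_t + (1/2) f_xx) dt + f_x dB_t. Compute partials of f(t, x) = -5*t^3/4 + 5*x^2/4:
  f_t(t,x)  = -15*t^2/4
  f_x(t,x)  = 5*x/2
  f_xx(t,x) = 5/2
Assemble drift = f_t + (1/2) f_xx = 5/4 - 15*t^2/4 and diffusion = f_x = 5*x/2. Substituting x = B_t:
  d(5*B_t^2/4 - 5*t^3/4) = (5/4 - 15*t^2/4) dt + (5*B_t/2) dB_t.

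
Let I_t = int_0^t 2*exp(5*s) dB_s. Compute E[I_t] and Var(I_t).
E[I_t] = 0; Var(I_t) = 2*exp(10*t)/5 - 2/5

The Itô integral of a deterministic integrand f(s) has mean 0 because each increment f(s) * (B_{s+ds} - B_s) has mean 0. By the Itô isometry:
  Var( int_0^t f(s) dB_s ) = E[ (int_0^t f(s) dB_s)^2 ] = int_0^t f(s)^2 ds.
Here f(s) = 2*exp(5*s), so f(s)^2 = 4*exp(10*s). Integrate:
  int_0^t (4*exp(10*s)) ds = 2*exp(10*t)/5 - 2/5.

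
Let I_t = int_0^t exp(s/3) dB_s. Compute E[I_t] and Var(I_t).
E[I_t] = 0; Var(I_t) = 3*exp(2*t/3)/2 - 3/2

The Itô integral of a deterministic integrand f(s) has mean 0 because each increment f(s) * (B_{s+ds} - B_s) has mean 0. By the Itô isometry:
  Var( int_0^t f(s) dB_s ) = E[ (int_0^t f(s) dB_s)^2 ] = int_0^t f(s)^2 ds.
Here f(s) = exp(s/3), so f(s)^2 = exp(2*s/3). Integrate:
  int_0^t (exp(2*s/3)) ds = 3*exp(2*t/3)/2 - 3/2.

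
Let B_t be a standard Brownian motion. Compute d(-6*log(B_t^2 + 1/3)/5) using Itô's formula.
d(-6*log(B_t^2 + 1/3)/5) = (18*(3*B_t^2 - 1)/(5*(3*B_t^2 + 1)^2)) dt + (-36*B_t/(15*B_t^2 + 5)) dB_t

Itô's formula for f(B_t) gives d f(B_t) = f'(B_t) dB_t + (1/2) f''(B_t) dt. Compute derivatives of f(x) = -6*log(x^2 + 1/3)/5:
  f'(x)  = -36*x/(15*x^2 + 5)
  f''(x) = 36*(3*x^2 - 1)/(5*(3*x^2 + 1)^2)
Substitute x = B_t and multiply the f'' term by 1/2:
  drift     = (1/2) * (36*(3*x^2 - 1)/(5*(3*x^2 + 1)^2)) evaluated at B_t = 18*(3*B_t^2 - 1)/(5*(3*B_t^2 + 1)^2)
  diffusion = (-36*x/(15*x^2 + 5)) evaluated at B_t = -36*B_t/(15*B_t^2 + 5)
Therefore d(-6*log(B_t^2 + 1/3)/5) = (18*(3*B_t^2 - 1)/(5*(3*B_t^2 + 1)^2)) dt + (-36*B_t/(15*B_t^2 + 5)) dB_t.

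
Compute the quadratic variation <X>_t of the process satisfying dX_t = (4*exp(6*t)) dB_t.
<X>_t = 4*exp(12*t)/3 - 4/3

For an Itô process dX_t = a(t) dt + b(t) dB_t, the quadratic variation is <X>_t = int_0^t b(s)^2 ds (the drift term does not contribute). Here b(s) = 4*exp(6*s), so
  b(s)^2 = 16*exp(12*s).
Integrating from 0 to t:
  <X>_t = int_0^t (16*exp(12*s)) ds = 4*exp(12*t)/3 - 4/3.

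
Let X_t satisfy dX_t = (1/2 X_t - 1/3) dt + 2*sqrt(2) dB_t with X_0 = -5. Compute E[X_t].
E[X_t] = 2/3 - 17*exp(t/2)/3

Taking expectations and using E[dB_t] = 0, the mean m(t) = E[X_t] satisfies the ODE m'(t) = a m(t) + b with m(0) = x_0. With a = 1/2, b = -1/3, x_0 = -5, the solution is
  m(t) = x_0 * exp(a t) + (b/a) * (exp(a t) - 1)
       = (-5) * exp((1/2) t) + ((-1/3)/(1/2)) * (exp((1/2) t) - 1)
       = 2/3 - 17*exp(t/2)/3.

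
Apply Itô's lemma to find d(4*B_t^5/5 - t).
d(4*B_t^5/5 - t) = (8*B_t^3 - 1) dt + (4*B_t^4) dB_t

Itô's formula for f(t, x): d f(t, B_t) = (f_t + (1/2) f_xx) dt + f_x dB_t. Compute partials of f(t, x) = -t + 4*x^5/5:
  f_t(t,x)  = -1
  f_x(t,x)  = 4*x^4
  f_xx(t,x) = 16*x^3
Assemble drift = f_t + (1/2) f_xx = 8*x^3 - 1 and diffusion = f_x = 4*x^4. Substituting x = B_t:
  d(4*B_t^5/5 - t) = (8*B_t^3 - 1) dt + (4*B_t^4) dB_t.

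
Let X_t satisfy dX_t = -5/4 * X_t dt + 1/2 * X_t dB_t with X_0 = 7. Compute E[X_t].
E[X_t] = 7*exp(-5*t/4)

For GBM dX = mu X dt + sigma X dB with X_0 = x_0, apply Itô to Y = log X: dY = (mu - sigma^2/2) dt + sigma dB, so Y_t = log(x_0) + (mu - sigma^2/2) t + sigma B_t and hence X_t = x_0 * exp((mu - sigma^2/2) t + sigma B_t).
With mu = -5/4, sigma = 1/2, x_0 = 7, this gives:
  X_t = 7 * exp((-11/8) * t + (1/2) * B_t).
Since sigma*B_t ~ Normal(0, sigma^2 t), E[exp(sigma*B_t)] = exp(sigma^2 t / 2); so E[X_t] = x_0 * exp((mu - sigma^2/2) t) * exp(sigma^2 t / 2) = x_0 * exp(mu t) = 7*exp(-5*t/4).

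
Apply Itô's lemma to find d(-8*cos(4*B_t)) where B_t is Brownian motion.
d(-8*cos(4*B_t)) = (64*cos(4*B_t)) dt + (32*sin(4*B_t)) dB_t

Itô's formula for f(B_t) gives d f(B_t) = f'(B_t) dB_t + (1/2) f''(B_t) dt. Compute derivatives of f(x) = -8*cos(4*x):
  f'(x)  = 32*sin(4*x)
  f''(x) = 128*cos(4*x)
Substitute x = B_t and multiply the f'' term by 1/2:
  drift     = (1/2) * (128*cos(4*x)) evaluated at B_t = 64*cos(4*B_t)
  diffusion = (32*sin(4*x)) evaluated at B_t = 32*sin(4*B_t)
Therefore d(-8*cos(4*B_t)) = (64*cos(4*B_t)) dt + (32*sin(4*B_t)) dB_t.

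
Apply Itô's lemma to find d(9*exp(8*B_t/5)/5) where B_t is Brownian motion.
d(9*exp(8*B_t/5)/5) = (288*exp(8*B_t/5)/125) dt + (72*exp(8*B_t/5)/25) dB_t

Itô's formula for f(B_t) gives d f(B_t) = f'(B_t) dB_t + (1/2) f''(B_t) dt. Compute derivatives of f(x) = 9*exp(8*x/5)/5:
  f'(x)  = 72*exp(8*x/5)/25
  f''(x) = 576*exp(8*x/5)/125
Substitute x = B_t and multiply the f'' term by 1/2:
  drift     = (1/2) * (576*exp(8*x/5)/125) evaluated at B_t = 288*exp(8*B_t/5)/125
  diffusion = (72*exp(8*x/5)/25) evaluated at B_t = 72*exp(8*B_t/5)/25
Therefore d(9*exp(8*B_t/5)/5) = (288*exp(8*B_t/5)/125) dt + (72*exp(8*B_t/5)/25) dB_t.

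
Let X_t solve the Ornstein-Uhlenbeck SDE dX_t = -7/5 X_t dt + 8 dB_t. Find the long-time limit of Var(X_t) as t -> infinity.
lim Var(X_t) = 160/7

The OU SDE dX = -theta X dt + sigma dB admits the integrating factor exp(theta t): d(exp(theta t) X_t) = sigma exp(theta t) dB_t. Integrating from 0 to t gives X_t = x_0 * exp(-theta t) + sigma * int_0^t exp(-theta (t-s)) dB_s for any initial x_0. The Itô integral has variance (by the Itô isometry) sigma^2 * int_0^t exp(-2 theta (t - s)) ds = sigma^2 * (1 - exp(-2 theta t)) / (2 theta), independent of x_0.
With theta = 7/5, sigma = 8:
  Var(X_t) = (8)^2 * (1 - exp(-2*7/5 t)) / (2 * 7/5) = 160/7 - 160*exp(-14*t/5)/7.
As t -> infinity, exp(-2*7/5 t) -> 0, so the stationary variance is sigma^2 / (2 theta) = 160/7.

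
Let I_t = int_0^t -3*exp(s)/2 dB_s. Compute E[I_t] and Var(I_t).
E[I_t] = 0; Var(I_t) = 9*exp(2*t)/8 - 9/8

The Itô integral of a deterministic integrand f(s) has mean 0 because each increment f(s) * (B_{s+ds} - B_s) has mean 0. By the Itô isometry:
  Var( int_0^t f(s) dB_s ) = E[ (int_0^t f(s) dB_s)^2 ] = int_0^t f(s)^2 ds.
Here f(s) = -3*exp(s)/2, so f(s)^2 = 9*exp(2*s)/4. Integrate:
  int_0^t (9*exp(2*s)/4) ds = 9*exp(2*t)/8 - 9/8.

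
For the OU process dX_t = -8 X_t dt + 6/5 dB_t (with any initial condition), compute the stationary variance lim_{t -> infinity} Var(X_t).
lim Var(X_t) = 9/100

The OU SDE dX = -theta X dt + sigma dB admits the integrating factor exp(theta t): d(exp(theta t) X_t) = sigma exp(theta t) dB_t. Integrating from 0 to t gives X_t = x_0 * exp(-theta t) + sigma * int_0^t exp(-theta (t-s)) dB_s for any initial x_0. The Itô integral has variance (by the Itô isometry) sigma^2 * int_0^t exp(-2 theta (t - s)) ds = sigma^2 * (1 - exp(-2 theta t)) / (2 theta), independent of x_0.
With theta = 8, sigma = 6/5:
  Var(X_t) = (6/5)^2 * (1 - exp(-2*8 t)) / (2 * 8) = 9/100 - 9*exp(-16*t)/100.
As t -> infinity, exp(-2*8 t) -> 0, so the stationary variance is sigma^2 / (2 theta) = 9/100.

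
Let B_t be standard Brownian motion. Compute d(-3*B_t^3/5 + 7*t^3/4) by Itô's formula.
d(-3*B_t^3/5 + 7*t^3/4) = (-9*B_t/5 + 21*t^2/4) dt + (-9*B_t^2/5) dB_t

Itô's formula for f(t, x): d f(t, B_t) = (f_t + (1/2) f_xx) dt + f_x dB_t. Compute partials of f(t, x) = 7*t^3/4 - 3*x^3/5:
  f_t(t,x)  = 21*t^2/4
  f_x(t,x)  = -9*x^2/5
  f_xx(t,x) = -18*x/5
Assemble drift = f_t + (1/2) f_xx = 21*t^2/4 - 9*x/5 and diffusion = f_x = -9*x^2/5. Substituting x = B_t:
  d(-3*B_t^3/5 + 7*t^3/4) = (-9*B_t/5 + 21*t^2/4) dt + (-9*B_t^2/5) dB_t.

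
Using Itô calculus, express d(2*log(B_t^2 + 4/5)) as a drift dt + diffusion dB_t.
d(2*log(B_t^2 + 4/5)) = (10*(4 - 5*B_t^2)/(5*B_t^2 + 4)^2) dt + (20*B_t/(5*B_t^2 + 4)) dB_t

Itô's formula for f(B_t) gives d f(B_t) = f'(B_t) dB_t + (1/2) f''(B_t) dt. Compute derivatives of f(x) = 2*log(x^2 + 4/5):
  f'(x)  = 20*x/(5*x^2 + 4)
  f''(x) = 20*(4 - 5*x^2)/(5*x^2 + 4)^2
Substitute x = B_t and multiply the f'' term by 1/2:
  drift     = (1/2) * (20*(4 - 5*x^2)/(5*x^2 + 4)^2) evaluated at B_t = 10*(4 - 5*B_t^2)/(5*B_t^2 + 4)^2
  diffusion = (20*x/(5*x^2 + 4)) evaluated at B_t = 20*B_t/(5*B_t^2 + 4)
Therefore d(2*log(B_t^2 + 4/5)) = (10*(4 - 5*B_t^2)/(5*B_t^2 + 4)^2) dt + (20*B_t/(5*B_t^2 + 4)) dB_t.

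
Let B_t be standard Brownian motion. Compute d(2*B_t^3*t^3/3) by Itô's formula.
d(2*B_t^3*t^3/3) = (2*B_t*t^2*(B_t^2 + t)) dt + (2*B_t^2*t^3) dB_t

Itô's formula for f(t, x): d f(t, B_t) = (f_t + (1/2) f_xx) dt + f_x dB_t. Compute partials of f(t, x) = 2*t^3*x^3/3:
  f_t(t,x)  = 2*t^2*x^3
  f_x(t,x)  = 2*t^3*x^2
  f_xx(t,x) = 4*t^3*x
Assemble drift = f_t + (1/2) f_xx = 2*t^2*x*(t + x^2) and diffusion = f_x = 2*t^3*x^2. Substituting x = B_t:
  d(2*B_t^3*t^3/3) = (2*B_t*t^2*(B_t^2 + t)) dt + (2*B_t^2*t^3) dB_t.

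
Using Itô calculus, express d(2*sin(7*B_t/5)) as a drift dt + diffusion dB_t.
d(2*sin(7*B_t/5)) = (-49*sin(7*B_t/5)/25) dt + (14*cos(7*B_t/5)/5) dB_t

Itô's formula for f(B_t) gives d f(B_t) = f'(B_t) dB_t + (1/2) f''(B_t) dt. Compute derivatives of f(x) = 2*sin(7*x/5):
  f'(x)  = 14*cos(7*x/5)/5
  f''(x) = -98*sin(7*x/5)/25
Substitute x = B_t and multiply the f'' term by 1/2:
  drift     = (1/2) * (-98*sin(7*x/5)/25) evaluated at B_t = -49*sin(7*B_t/5)/25
  diffusion = (14*cos(7*x/5)/5) evaluated at B_t = 14*cos(7*B_t/5)/5
Therefore d(2*sin(7*B_t/5)) = (-49*sin(7*B_t/5)/25) dt + (14*cos(7*B_t/5)/5) dB_t.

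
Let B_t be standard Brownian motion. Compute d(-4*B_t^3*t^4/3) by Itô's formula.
d(-4*B_t^3*t^4/3) = (4*B_t*t^3*(-4*B_t^2 - 3*t)/3) dt + (-4*B_t^2*t^4) dB_t

Itô's formula for f(t, x): d f(t, B_t) = (f_t + (1/2) f_xx) dt + f_x dB_t. Compute partials of f(t, x) = -4*t^4*x^3/3:
  f_t(t,x)  = -16*t^3*x^3/3
  f_x(t,x)  = -4*t^4*x^2
  f_xx(t,x) = -8*t^4*x
Assemble drift = f_t + (1/2) f_xx = 4*t^3*x*(-3*t - 4*x^2)/3 and diffusion = f_x = -4*t^4*x^2. Substituting x = B_t:
  d(-4*B_t^3*t^4/3) = (4*B_t*t^3*(-4*B_t^2 - 3*t)/3) dt + (-4*B_t^2*t^4) dB_t.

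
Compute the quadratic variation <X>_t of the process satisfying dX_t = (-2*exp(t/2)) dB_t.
<X>_t = 4*exp(t) - 4

For an Itô process dX_t = a(t) dt + b(t) dB_t, the quadratic variation is <X>_t = int_0^t b(s)^2 ds (the drift term does not contribute). Here b(s) = -2*exp(s/2), so
  b(s)^2 = 4*exp(s).
Integrating from 0 to t:
  <X>_t = int_0^t (4*exp(s)) ds = 4*exp(t) - 4.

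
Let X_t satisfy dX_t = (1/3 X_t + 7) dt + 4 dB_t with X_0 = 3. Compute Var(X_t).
Var(X_t) = 24*exp(2*t/3) - 24

The variance V(t) = Var(X_t) satisfies V'(t) = 2 a V(t) + c^2 with V(0) = 0 (drift coefficient is linear in X, diffusion is constant). With a = 1/3, c = 4, the solution is
  V(t) = (c^2 / (2 a)) * (exp(2 a t) - 1)
       = (4^2 / (2*(1/3))) * (exp((2/3) t) - 1)
       = 24*exp(2*t/3) - 24.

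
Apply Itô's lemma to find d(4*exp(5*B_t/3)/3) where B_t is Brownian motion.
d(4*exp(5*B_t/3)/3) = (50*exp(5*B_t/3)/27) dt + (20*exp(5*B_t/3)/9) dB_t

Itô's formula for f(B_t) gives d f(B_t) = f'(B_t) dB_t + (1/2) f''(B_t) dt. Compute derivatives of f(x) = 4*exp(5*x/3)/3:
  f'(x)  = 20*exp(5*x/3)/9
  f''(x) = 100*exp(5*x/3)/27
Substitute x = B_t and multiply the f'' term by 1/2:
  drift     = (1/2) * (100*exp(5*x/3)/27) evaluated at B_t = 50*exp(5*B_t/3)/27
  diffusion = (20*exp(5*x/3)/9) evaluated at B_t = 20*exp(5*B_t/3)/9
Therefore d(4*exp(5*B_t/3)/3) = (50*exp(5*B_t/3)/27) dt + (20*exp(5*B_t/3)/9) dB_t.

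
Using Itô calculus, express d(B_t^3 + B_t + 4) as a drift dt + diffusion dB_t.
d(B_t^3 + B_t + 4) = (3*B_t) dt + (3*B_t^2 + 1) dB_t

Itô's formula for f(B_t) gives d f(B_t) = f'(B_t) dB_t + (1/2) f''(B_t) dt. Compute derivatives of f(x) = x^3 + x + 4:
  f'(x)  = 3*x^2 + 1
  f''(x) = 6*x
Substitute x = B_t and multiply the f'' term by 1/2:
  drift     = (1/2) * (6*x) evaluated at B_t = 3*B_t
  diffusion = (3*x^2 + 1) evaluated at B_t = 3*B_t^2 + 1
Therefore d(B_t^3 + B_t + 4) = (3*B_t) dt + (3*B_t^2 + 1) dB_t.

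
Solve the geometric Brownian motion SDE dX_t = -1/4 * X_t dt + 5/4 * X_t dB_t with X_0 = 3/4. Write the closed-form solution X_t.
X_t = 3/4 * exp((-33/32) * t + (5/4) * B_t)

For GBM dX = mu X dt + sigma X dB with X_0 = x_0, apply Itô to Y = log X: dY = (mu - sigma^2/2) dt + sigma dB, so Y_t = log(x_0) + (mu - sigma^2/2) t + sigma B_t and hence X_t = x_0 * exp((mu - sigma^2/2) t + sigma B_t).
With mu = -1/4, sigma = 5/4, x_0 = 3/4, this gives:
  X_t = 3/4 * exp((-33/32) * t + (5/4) * B_t).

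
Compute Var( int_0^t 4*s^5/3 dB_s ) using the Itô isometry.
Var = 16*t^11/99

The Itô integral of a deterministic integrand f(s) has mean 0 because each increment f(s) * (B_{s+ds} - B_s) has mean 0. By the Itô isometry:
  Var( int_0^t f(s) dB_s ) = E[ (int_0^t f(s) dB_s)^2 ] = int_0^t f(s)^2 ds.
Here f(s) = 4*s^5/3, so f(s)^2 = 16*s^10/9. Integrate:
  int_0^t (16*s^10/9) ds = 16*t^11/99.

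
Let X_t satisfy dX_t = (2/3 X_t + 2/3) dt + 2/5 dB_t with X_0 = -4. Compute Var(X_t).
Var(X_t) = 3*exp(4*t/3)/25 - 3/25

The variance V(t) = Var(X_t) satisfies V'(t) = 2 a V(t) + c^2 with V(0) = 0 (drift coefficient is linear in X, diffusion is constant). With a = 2/3, c = 2/5, the solution is
  V(t) = (c^2 / (2 a)) * (exp(2 a t) - 1)
       = ((2/5)^2 / (2*(2/3))) * (exp((4/3) t) - 1)
       = 3*exp(4*t/3)/25 - 3/25.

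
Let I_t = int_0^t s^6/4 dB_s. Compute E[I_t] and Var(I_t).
E[I_t] = 0; Var(I_t) = t^13/208

The Itô integral of a deterministic integrand f(s) has mean 0 because each increment f(s) * (B_{s+ds} - B_s) has mean 0. By the Itô isometry:
  Var( int_0^t f(s) dB_s ) = E[ (int_0^t f(s) dB_s)^2 ] = int_0^t f(s)^2 ds.
Here f(s) = s^6/4, so f(s)^2 = s^12/16. Integrate:
  int_0^t (s^12/16) ds = t^13/208.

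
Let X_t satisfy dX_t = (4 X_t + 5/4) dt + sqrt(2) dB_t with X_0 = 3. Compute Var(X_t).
Var(X_t) = exp(8*t)/4 - 1/4

The variance V(t) = Var(X_t) satisfies V'(t) = 2 a V(t) + c^2 with V(0) = 0 (drift coefficient is linear in X, diffusion is constant). With a = 4, c = sqrt(2), the solution is
  V(t) = (c^2 / (2 a)) * (exp(2 a t) - 1)
       = (sqrt(2)^2 / (2*4)) * (exp(8 t) - 1)
       = exp(8*t)/4 - 1/4.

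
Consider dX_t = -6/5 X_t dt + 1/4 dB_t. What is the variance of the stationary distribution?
lim Var(X_t) = 5/192

The OU SDE dX = -theta X dt + sigma dB admits the integrating factor exp(theta t): d(exp(theta t) X_t) = sigma exp(theta t) dB_t. Integrating from 0 to t gives X_t = x_0 * exp(-theta t) + sigma * int_0^t exp(-theta (t-s)) dB_s for any initial x_0. The Itô integral has variance (by the Itô isometry) sigma^2 * int_0^t exp(-2 theta (t - s)) ds = sigma^2 * (1 - exp(-2 theta t)) / (2 theta), independent of x_0.
With theta = 6/5, sigma = 1/4:
  Var(X_t) = (1/4)^2 * (1 - exp(-2*6/5 t)) / (2 * 6/5) = 5/192 - 5*exp(-12*t/5)/192.
As t -> infinity, exp(-2*6/5 t) -> 0, so the stationary variance is sigma^2 / (2 theta) = 5/192.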